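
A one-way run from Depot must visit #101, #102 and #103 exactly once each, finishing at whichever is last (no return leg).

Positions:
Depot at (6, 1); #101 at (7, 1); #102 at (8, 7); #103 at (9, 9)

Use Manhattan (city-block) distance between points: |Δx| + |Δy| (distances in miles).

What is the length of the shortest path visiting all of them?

Shortest open route: 11 miles.

There are 3! = 6 possible orderings.
Depot→#101→#102→#103: 1+7+3 = 11
Depot→#101→#103→#102: 1+10+3 = 14
Depot→#102→#101→#103: 8+7+10 = 25
Depot→#102→#103→#101: 8+3+10 = 21
Depot→#103→#101→#102: 11+10+7 = 28
Depot→#103→#102→#101: 11+3+7 = 21
The minimum is 11.
One shortest path: Depot → #101 → #102 → #103.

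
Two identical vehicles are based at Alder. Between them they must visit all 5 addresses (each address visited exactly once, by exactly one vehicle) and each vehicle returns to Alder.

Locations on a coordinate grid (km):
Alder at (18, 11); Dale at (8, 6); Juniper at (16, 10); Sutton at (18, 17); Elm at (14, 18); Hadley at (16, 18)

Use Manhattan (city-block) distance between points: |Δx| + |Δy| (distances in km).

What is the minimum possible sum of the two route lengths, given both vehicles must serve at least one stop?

Check every non-empty split of the stops between the two vehicles; for each half take its own optimal tour:
  {Dale} + {Juniper, Sutton, Elm, Hadley}: 30 + 24 = 54
  {Juniper} + {Dale, Sutton, Elm, Hadley}: 6 + 44 = 50
  {Dale, Juniper} + {Sutton, Elm, Hadley}: 30 + 22 = 52
  {Sutton} + {Dale, Juniper, Elm, Hadley}: 12 + 44 = 56
  {Dale, Sutton} + {Juniper, Elm, Hadley}: 42 + 24 = 66
  {Juniper, Sutton} + {Dale, Elm, Hadley}: 18 + 44 = 62
  … (15 splits in total)
Best: vehicle 1 Alder → Juniper → Alder = 6; vehicle 2 Alder → Dale → Elm → Hadley → Sutton → Alder = 44; combined 50.

50 km — the smallest possible combined total.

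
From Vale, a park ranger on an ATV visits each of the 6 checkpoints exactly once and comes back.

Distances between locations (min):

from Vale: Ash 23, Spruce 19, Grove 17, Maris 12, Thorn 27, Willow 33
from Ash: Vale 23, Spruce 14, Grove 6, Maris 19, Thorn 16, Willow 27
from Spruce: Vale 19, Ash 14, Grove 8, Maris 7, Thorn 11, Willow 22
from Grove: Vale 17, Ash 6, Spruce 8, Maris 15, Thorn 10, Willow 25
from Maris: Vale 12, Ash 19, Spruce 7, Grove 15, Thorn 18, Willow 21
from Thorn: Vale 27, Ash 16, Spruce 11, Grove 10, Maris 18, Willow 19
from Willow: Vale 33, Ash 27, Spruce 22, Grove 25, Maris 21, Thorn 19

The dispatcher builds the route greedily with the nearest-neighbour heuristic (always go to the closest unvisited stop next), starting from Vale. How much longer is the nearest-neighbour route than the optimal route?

Excess over optimum: 2 min.

Vale: Maris=12, Grove=17, Spruce=19, Ash=23, Thorn=27, Willow=33 ⇒ Maris
Maris: Spruce=7, Grove=15, Thorn=18, Ash=19, Willow=21 ⇒ Spruce
Spruce: Grove=8, Thorn=11, Ash=14, Willow=22 ⇒ Grove
Grove: Ash=6, Thorn=10, Willow=25 ⇒ Ash
Ash: Thorn=16, Willow=27 ⇒ Thorn
Thorn: Willow=19 ⇒ Willow
NN route Vale → Maris → Spruce → Grove → Ash → Thorn → Willow → Vale costs 101.
Optimal: Vale → Ash → Grove → Thorn → Willow → Spruce → Maris → Vale costs 99 (by enumerating all 360 distinct tours).
Excess = 101 − 99 = 2.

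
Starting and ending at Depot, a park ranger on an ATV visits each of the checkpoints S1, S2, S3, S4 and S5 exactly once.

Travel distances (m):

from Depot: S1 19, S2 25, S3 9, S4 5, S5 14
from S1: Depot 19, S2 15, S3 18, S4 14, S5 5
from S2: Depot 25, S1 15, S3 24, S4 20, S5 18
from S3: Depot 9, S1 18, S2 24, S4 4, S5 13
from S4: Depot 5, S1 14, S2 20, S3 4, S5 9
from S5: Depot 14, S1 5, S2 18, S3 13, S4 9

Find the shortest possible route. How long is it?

There are 60 distinct closed tours to check (reversals are equivalent).
Depot → S1 → S2 → S3 → S4 → S5 → Depot: 19+15+24+4+9+14 = 85
Depot → S1 → S2 → S3 → S5 → S4 → Depot: 19+15+24+13+9+5 = 85
Depot → S1 → S2 → S4 → S3 → S5 → Depot: 19+15+20+4+13+14 = 85
Depot → S1 → S2 → S4 → S5 → S3 → Depot: 19+15+20+9+13+9 = 85
Depot → S1 → S2 → S5 → S3 → S4 → Depot: 19+15+18+13+4+5 = 74
Depot → S1 → S2 → S5 → S4 → S3 → Depot: 19+15+18+9+4+9 = 74
Depot → S1 → S3 → S2 → S4 → S5 → Depot: 19+18+24+20+9+14 = 104
Depot → S1 → S3 → S2 → S5 → S4 → Depot: 19+18+24+18+9+5 = 93
Depot → S1 → S3 → S4 → S2 → S5 → Depot: 19+18+4+20+18+14 = 93
Depot → S1 → S3 → S4 → S5 → S2 → Depot: 19+18+4+9+18+25 = 93
Depot → S1 → S3 → S5 → S2 → S4 → Depot: 19+18+13+18+20+5 = 93
Depot → S1 → S3 → S5 → S4 → S2 → Depot: 19+18+13+9+20+25 = 104
Depot → S1 → S4 → S2 → S3 → S5 → Depot: 19+14+20+24+13+14 = 104
Depot → S1 → S4 → S2 → S5 → S3 → Depot: 19+14+20+18+13+9 = 93
… (46 more)
Depot → S2 → S1 → S5 → S3 → S4 → Depot: 25+15+5+13+4+5 = 67  ← best
The minimum is 67.
One optimal route: Depot → S2 → S1 → S5 → S3 → S4 → Depot (or its reverse).

Minimum total distance: 67 m.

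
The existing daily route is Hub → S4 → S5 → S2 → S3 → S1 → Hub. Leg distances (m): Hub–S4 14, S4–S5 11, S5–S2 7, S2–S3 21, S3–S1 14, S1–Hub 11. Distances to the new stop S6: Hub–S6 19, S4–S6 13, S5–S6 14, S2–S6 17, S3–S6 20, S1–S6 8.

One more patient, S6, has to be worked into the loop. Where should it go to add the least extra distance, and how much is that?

Insertion cost between consecutive stops i–j is d(i,S6) + d(S6,j) − d(i,j):
  between Hub and S4: 19 + 13 − 14 = 18
  between S4 and S5: 13 + 14 − 11 = 16
  between S5 and S2: 14 + 17 − 7 = 24
  between S2 and S3: 17 + 20 − 21 = 16
  between S3 and S1: 20 + 8 − 14 = 14
  between S1 and Hub: 8 + 19 − 11 = 16
Cheapest insertion is between S3 and S1, adding 14.
New total = 78 + 14 = 92.

Minimum extra distance: 14 m, inserting S6 between S3 and S1.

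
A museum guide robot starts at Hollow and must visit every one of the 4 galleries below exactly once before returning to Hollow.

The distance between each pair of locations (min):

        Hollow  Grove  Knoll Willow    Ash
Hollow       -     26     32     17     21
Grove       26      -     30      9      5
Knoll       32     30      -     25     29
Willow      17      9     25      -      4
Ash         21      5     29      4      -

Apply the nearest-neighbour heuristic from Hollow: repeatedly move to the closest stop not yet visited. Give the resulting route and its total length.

Nearest-neighbour total = 88 min; route Hollow → Willow → Ash → Grove → Knoll → Hollow.

Hollow → [Willow:17 / Ash:21 / Grove:26 / Knoll:32] → Willow (17)
Willow → [Ash:4 / Grove:9 / Knoll:25] → Ash (4)
Ash → [Grove:5 / Knoll:29] → Grove (5)
Grove → [Knoll:30] → Knoll (30)
Return Knoll→Hollow: 32.
Total = 17 + 4 + 5 + 30 + 32 = 88.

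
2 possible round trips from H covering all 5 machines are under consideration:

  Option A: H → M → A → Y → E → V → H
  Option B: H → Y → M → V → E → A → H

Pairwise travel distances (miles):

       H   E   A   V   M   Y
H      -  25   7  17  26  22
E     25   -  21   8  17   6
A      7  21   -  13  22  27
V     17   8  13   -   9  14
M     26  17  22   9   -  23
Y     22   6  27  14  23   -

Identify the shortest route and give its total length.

90 miles — Option B is the shortest.

Option A: 26 + 22 + 27 + 6 + 8 + 17 = 106
Option B: 22 + 23 + 9 + 8 + 21 + 7 = 90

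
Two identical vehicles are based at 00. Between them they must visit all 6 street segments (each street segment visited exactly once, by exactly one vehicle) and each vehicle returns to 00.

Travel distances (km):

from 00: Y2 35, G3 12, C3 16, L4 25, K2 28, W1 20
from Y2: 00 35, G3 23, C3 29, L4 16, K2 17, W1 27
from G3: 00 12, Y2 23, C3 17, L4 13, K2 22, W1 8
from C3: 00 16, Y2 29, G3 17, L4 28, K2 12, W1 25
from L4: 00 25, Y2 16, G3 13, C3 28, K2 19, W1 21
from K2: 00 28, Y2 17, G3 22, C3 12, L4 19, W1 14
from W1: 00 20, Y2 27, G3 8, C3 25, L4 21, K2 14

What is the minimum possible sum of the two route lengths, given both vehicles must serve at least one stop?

124 km — the smallest possible combined total.

There are 2^5 − 1 = 31 ways to divide the 6 stops into two non-empty groups. For each, the best each vehicle can do is its own shortest tour through its group:
  {Y2} + {G3, C3, L4, K2, W1}: 70 + 88 = 158
  {G3} + {Y2, C3, L4, K2, W1}: 24 + 102 = 126
  {Y2, G3} + {C3, L4, K2, W1}: 70 + 88 = 158
  {C3} + {Y2, G3, L4, K2, W1}: 32 + 92 = 124
  {Y2, C3} + {G3, L4, K2, W1}: 80 + 78 = 158
  {G3, C3} + {Y2, L4, K2, W1}: 45 + 92 = 137
  … (31 splits in total)
Best: vehicle 1 00 → C3 → 00 = 32; vehicle 2 00 → G3 → L4 → Y2 → K2 → W1 → 00 = 92; combined 124.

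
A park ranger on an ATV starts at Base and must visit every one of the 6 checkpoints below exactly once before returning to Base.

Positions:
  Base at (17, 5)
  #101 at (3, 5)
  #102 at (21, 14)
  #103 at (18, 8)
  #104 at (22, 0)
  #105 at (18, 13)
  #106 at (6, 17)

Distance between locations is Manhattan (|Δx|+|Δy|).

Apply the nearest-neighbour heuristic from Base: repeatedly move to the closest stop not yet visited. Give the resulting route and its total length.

From Base: distances to unvisited — #103=4, #105=9, #104=10, #102=13, #101=14, #106=23. Nearest is #103 (4).
From #103: distances to unvisited — #105=5, #102=9, #104=12, #101=18, #106=21. Nearest is #105 (5).
From #105: distances to unvisited — #102=4, #106=16, #104=17, #101=23. Nearest is #102 (4).
From #102: distances to unvisited — #104=15, #106=18, #101=27. Nearest is #104 (15).
From #104: distances to unvisited — #101=24, #106=33. Nearest is #101 (24).
From #101: distances to unvisited — #106=15. Nearest is #106 (15).
Return #106→Base: 23.
Total = 4 + 5 + 4 + 15 + 24 + 15 + 23 = 90.

Nearest-neighbour total = 90; route Base → #103 → #105 → #102 → #104 → #101 → #106 → Base.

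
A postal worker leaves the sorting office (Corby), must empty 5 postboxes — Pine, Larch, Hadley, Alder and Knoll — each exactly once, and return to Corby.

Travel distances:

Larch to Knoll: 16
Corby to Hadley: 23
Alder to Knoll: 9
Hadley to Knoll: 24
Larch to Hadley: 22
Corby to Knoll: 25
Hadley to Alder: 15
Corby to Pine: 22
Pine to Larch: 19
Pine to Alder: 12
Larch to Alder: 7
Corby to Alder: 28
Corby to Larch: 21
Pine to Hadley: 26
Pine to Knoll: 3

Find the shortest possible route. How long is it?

Corby→Pine→Larch→Hadley→Alder→Knoll→Corby: 22+19+22+15+9+25 = 112
Corby→Pine→Larch→Hadley→Knoll→Alder→Corby: 22+19+22+24+9+28 = 124
Corby→Pine→Larch→Alder→Hadley→Knoll→Corby: 22+19+7+15+24+25 = 112
Corby→Pine→Larch→Alder→Knoll→Hadley→Corby: 22+19+7+9+24+23 = 104
Corby→Pine→Larch→Knoll→Hadley→Alder→Corby: 22+19+16+24+15+28 = 124
Corby→Pine→Larch→Knoll→Alder→Hadley→Corby: 22+19+16+9+15+23 = 104
Corby→Pine→Hadley→Larch→Alder→Knoll→Corby: 22+26+22+7+9+25 = 111
Corby→Pine→Hadley→Larch→Knoll→Alder→Corby: 22+26+22+16+9+28 = 123
Corby→Pine→Hadley→Alder→Larch→Knoll→Corby: 22+26+15+7+16+25 = 111
Corby→Pine→Hadley→Alder→Knoll→Larch→Corby: 22+26+15+9+16+21 = 109
Corby→Pine→Hadley→Knoll→Larch→Alder→Corby: 22+26+24+16+7+28 = 123
Corby→Pine→Hadley→Knoll→Alder→Larch→Corby: 22+26+24+9+7+21 = 109
Corby→Pine→Alder→Larch→Hadley→Knoll→Corby: 22+12+7+22+24+25 = 112
Corby→Pine→Alder→Larch→Knoll→Hadley→Corby: 22+12+7+16+24+23 = 104
… (46 more)
Corby→Pine→Knoll→Larch→Alder→Hadley→Corby: 22+3+16+7+15+23 = 86  ← best
The minimum is 86.
One optimal route: Corby → Pine → Knoll → Larch → Alder → Hadley → Corby (or its reverse).

86 — the shortest possible round trip.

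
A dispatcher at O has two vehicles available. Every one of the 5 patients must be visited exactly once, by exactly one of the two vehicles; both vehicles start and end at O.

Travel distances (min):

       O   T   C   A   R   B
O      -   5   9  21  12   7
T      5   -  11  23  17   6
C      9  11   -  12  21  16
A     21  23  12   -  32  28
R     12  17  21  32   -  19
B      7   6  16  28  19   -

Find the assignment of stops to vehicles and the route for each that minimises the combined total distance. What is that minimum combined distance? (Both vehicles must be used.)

Minimum combined distance: 81 min.

Try each way of splitting the stops between the two vehicles (each non-empty) and, for each split, find the best tour for each vehicle:
  {T} + {C, A, R, B}: 10 + 79 = 89
  {C} + {T, A, R, B}: 18 + 80 = 98
  {T, C} + {A, R, B}: 25 + 79 = 104
  {A} + {T, C, R, B}: 42 + 57 = 99
  {T, A} + {C, R, B}: 49 + 56 = 105
  {C, A} + {T, R, B}: 42 + 42 = 84
  … (15 splits in total)
  {R} + {T, C, A, B}: 24 + 57 = 81  ← best
Best: vehicle 1 O → R → O = 24; vehicle 2 O → C → A → T → B → O = 57; combined 81.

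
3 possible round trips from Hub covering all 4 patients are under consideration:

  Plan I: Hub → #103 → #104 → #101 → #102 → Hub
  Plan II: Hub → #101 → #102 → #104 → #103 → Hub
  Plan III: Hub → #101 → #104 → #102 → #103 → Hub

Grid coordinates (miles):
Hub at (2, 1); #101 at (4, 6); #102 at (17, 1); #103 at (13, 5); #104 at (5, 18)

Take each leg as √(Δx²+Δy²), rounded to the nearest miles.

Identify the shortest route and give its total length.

56 miles — Plan III is the shortest.

Plan I: 12 + 15 + 12 + 14 + 15 = 68
Plan II: 5 + 14 + 21 + 15 + 12 = 67
Plan III: 5 + 12 + 21 + 6 + 12 = 56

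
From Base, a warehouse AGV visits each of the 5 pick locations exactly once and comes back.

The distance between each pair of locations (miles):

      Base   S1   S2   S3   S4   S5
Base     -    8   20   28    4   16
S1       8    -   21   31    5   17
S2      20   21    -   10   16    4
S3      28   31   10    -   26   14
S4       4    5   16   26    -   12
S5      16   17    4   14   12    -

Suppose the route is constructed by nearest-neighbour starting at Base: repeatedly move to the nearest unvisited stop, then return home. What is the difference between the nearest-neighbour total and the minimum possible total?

Base: S4=4, S1=8, S5=16, S2=20, S3=28 ⇒ S4
S4: S1=5, S5=12, S2=16, S3=26 ⇒ S1
S1: S5=17, S2=21, S3=31 ⇒ S5
S5: S2=4, S3=14 ⇒ S2
S2: S3=10 ⇒ S3
NN route Base → S4 → S1 → S5 → S2 → S3 → Base costs 68.
Optimal: Base → S1 → S4 → S5 → S2 → S3 → Base costs 67 (by enumerating all 60 distinct tours).
Excess = 68 − 67 = 1.

The nearest-neighbour route is 1 miles longer than optimal.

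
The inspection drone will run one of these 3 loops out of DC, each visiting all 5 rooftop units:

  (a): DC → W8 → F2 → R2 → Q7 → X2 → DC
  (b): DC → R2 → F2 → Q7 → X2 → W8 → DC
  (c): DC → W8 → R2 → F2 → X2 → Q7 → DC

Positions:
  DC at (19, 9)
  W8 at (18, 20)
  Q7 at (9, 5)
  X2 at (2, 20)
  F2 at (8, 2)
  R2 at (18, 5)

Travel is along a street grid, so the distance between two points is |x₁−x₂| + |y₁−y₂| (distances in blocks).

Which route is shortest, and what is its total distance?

(a): 12 + 28 + 13 + 9 + 22 + 28 = 112
(b): 5 + 13 + 4 + 22 + 16 + 12 = 72
(c): 12 + 15 + 13 + 24 + 22 + 14 = 100

72 blocks — (b) is the shortest.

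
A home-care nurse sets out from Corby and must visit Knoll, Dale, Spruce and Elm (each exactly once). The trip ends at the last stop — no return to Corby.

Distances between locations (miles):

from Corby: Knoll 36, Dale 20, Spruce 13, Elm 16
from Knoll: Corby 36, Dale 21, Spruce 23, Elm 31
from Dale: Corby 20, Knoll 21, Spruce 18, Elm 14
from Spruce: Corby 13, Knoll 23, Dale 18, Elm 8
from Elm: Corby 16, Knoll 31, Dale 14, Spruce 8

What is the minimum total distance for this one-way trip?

There are 4! = 24 possible orderings.
Corby → Knoll → Dale → Spruce → Elm: 36+21+18+8 = 83
Corby → Knoll → Dale → Elm → Spruce: 36+21+14+8 = 79
Corby → Knoll → Spruce → Dale → Elm: 36+23+18+14 = 91
Corby → Knoll → Spruce → Elm → Dale: 36+23+8+14 = 81
Corby → Knoll → Elm → Dale → Spruce: 36+31+14+18 = 99
Corby → Knoll → Elm → Spruce → Dale: 36+31+8+18 = 93
Corby → Dale → Knoll → Spruce → Elm: 20+21+23+8 = 72
Corby → Dale → Knoll → Elm → Spruce: 20+21+31+8 = 80
Corby → Dale → Spruce → Knoll → Elm: 20+18+23+31 = 92
Corby → Dale → Spruce → Elm → Knoll: 20+18+8+31 = 77
Corby → Dale → Elm → Knoll → Spruce: 20+14+31+23 = 88
Corby → Dale → Elm → Spruce → Knoll: 20+14+8+23 = 65
Corby → Spruce → Knoll → Dale → Elm: 13+23+21+14 = 71
Corby → Spruce → Knoll → Elm → Dale: 13+23+31+14 = 81
… (10 more)
Corby → Spruce → Elm → Dale → Knoll: 13+8+14+21 = 56  ← best
The minimum is 56.
One shortest path: Corby → Spruce → Elm → Dale → Knoll.

56 miles — the minimum one-way total.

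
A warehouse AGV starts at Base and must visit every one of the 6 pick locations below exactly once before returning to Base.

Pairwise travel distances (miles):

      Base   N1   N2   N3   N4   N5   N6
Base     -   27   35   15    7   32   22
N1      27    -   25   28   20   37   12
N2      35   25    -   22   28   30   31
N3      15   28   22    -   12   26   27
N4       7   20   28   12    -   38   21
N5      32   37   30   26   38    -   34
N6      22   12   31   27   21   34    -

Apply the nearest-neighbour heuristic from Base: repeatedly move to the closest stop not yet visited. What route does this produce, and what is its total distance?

From Base: distances to unvisited — N4=7, N3=15, N6=22, N1=27, N5=32, N2=35. Nearest is N4 (7).
From N4: distances to unvisited — N3=12, N1=20, N6=21, N2=28, N5=38. Nearest is N3 (12).
From N3: distances to unvisited — N2=22, N5=26, N6=27, N1=28. Nearest is N2 (22).
From N2: distances to unvisited — N1=25, N5=30, N6=31. Nearest is N1 (25).
From N1: distances to unvisited — N6=12, N5=37. Nearest is N6 (12).
From N6: distances to unvisited — N5=34. Nearest is N5 (34).
Return N5→Base: 32.
Total = 7 + 12 + 22 + 25 + 12 + 34 + 32 = 144.

Total distance 144 miles via the nearest-neighbour route Base → N4 → N3 → N2 → N1 → N6 → N5 → Base.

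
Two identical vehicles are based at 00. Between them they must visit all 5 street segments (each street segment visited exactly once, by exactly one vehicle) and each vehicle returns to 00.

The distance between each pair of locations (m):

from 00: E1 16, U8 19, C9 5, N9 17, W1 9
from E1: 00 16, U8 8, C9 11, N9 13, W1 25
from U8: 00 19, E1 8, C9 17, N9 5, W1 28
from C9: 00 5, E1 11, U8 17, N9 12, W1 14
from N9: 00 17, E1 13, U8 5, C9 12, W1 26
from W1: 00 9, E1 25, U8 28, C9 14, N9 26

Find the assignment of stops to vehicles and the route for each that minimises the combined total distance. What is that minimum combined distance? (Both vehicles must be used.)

64 m — the smallest possible combined total.

Check every non-empty split of the stops between the two vehicles; for each half take its own optimal tour:
  {E1} + {U8, C9, N9, W1}: 32 + 59 = 91
  {U8} + {E1, C9, N9, W1}: 38 + 64 = 102
  {E1, U8} + {C9, N9, W1}: 43 + 52 = 95
  {C9} + {E1, U8, N9, W1}: 10 + 64 = 74
  {E1, C9} + {U8, N9, W1}: 32 + 59 = 91
  {U8, C9} + {E1, N9, W1}: 41 + 64 = 105
  … (15 splits in total)
  {E1, U8, C9, N9} + {W1}: 46 + 18 = 64  ← best
Best: vehicle 1 00 → E1 → U8 → N9 → C9 → 00 = 46; vehicle 2 00 → W1 → 00 = 18; combined 64.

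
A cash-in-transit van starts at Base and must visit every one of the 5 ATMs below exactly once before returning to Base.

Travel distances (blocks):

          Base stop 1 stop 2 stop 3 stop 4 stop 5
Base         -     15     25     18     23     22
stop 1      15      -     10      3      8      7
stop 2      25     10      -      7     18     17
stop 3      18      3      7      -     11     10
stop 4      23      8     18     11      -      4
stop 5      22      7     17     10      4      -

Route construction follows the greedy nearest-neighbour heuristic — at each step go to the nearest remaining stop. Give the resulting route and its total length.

Base → [stop 1:15 / stop 3:18 / stop 5:22 / stop 4:23 / stop 2:25] → stop 1 (15)
stop 1 → [stop 3:3 / stop 5:7 / stop 4:8 / stop 2:10] → stop 3 (3)
stop 3 → [stop 2:7 / stop 5:10 / stop 4:11] → stop 2 (7)
stop 2 → [stop 5:17 / stop 4:18] → stop 5 (17)
stop 5 → [stop 4:4] → stop 4 (4)
Return stop 4→Base: 23.
Total = 15 + 3 + 7 + 17 + 4 + 23 = 69.

69 blocks along Base → stop 1 → stop 3 → stop 2 → stop 5 → stop 4 → Base.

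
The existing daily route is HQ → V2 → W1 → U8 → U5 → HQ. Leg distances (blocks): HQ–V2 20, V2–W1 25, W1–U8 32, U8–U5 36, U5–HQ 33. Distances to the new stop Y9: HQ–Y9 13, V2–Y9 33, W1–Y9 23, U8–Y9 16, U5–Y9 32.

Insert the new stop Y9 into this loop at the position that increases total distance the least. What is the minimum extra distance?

Insertion cost between consecutive stops i–j is d(i,Y9) + d(Y9,j) − d(i,j):
  between HQ and V2: 13 + 33 − 20 = 26
  between V2 and W1: 33 + 23 − 25 = 31
  between W1 and U8: 23 + 16 − 32 = 7
  between U8 and U5: 16 + 32 − 36 = 12
  between U5 and HQ: 32 + 13 − 33 = 12
Cheapest insertion is between W1 and U8, adding 7.
New total = 146 + 7 = 153.

Adding 7 blocks by placing Y9 on the W1–U8 leg.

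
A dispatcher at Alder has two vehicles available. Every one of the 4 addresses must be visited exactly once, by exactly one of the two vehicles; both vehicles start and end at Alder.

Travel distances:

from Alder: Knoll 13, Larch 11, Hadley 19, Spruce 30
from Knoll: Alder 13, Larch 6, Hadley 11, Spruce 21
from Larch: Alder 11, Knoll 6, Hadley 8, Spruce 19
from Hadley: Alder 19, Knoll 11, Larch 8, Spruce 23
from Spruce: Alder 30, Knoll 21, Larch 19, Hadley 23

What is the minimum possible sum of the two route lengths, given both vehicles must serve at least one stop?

Minimum combined distance: 98.

There are 2^3 − 1 = 7 ways to divide the 4 stops into two non-empty groups. For each, the best each vehicle can do is its own shortest tour through its group:
  {Knoll} + {Larch, Hadley, Spruce}: 26 + 72 = 98
  {Larch} + {Knoll, Hadley, Spruce}: 22 + 76 = 98
  {Knoll, Larch} + {Hadley, Spruce}: 30 + 72 = 102
  {Hadley} + {Knoll, Larch, Spruce}: 38 + 64 = 102
  {Knoll, Hadley} + {Larch, Spruce}: 43 + 60 = 103
  {Larch, Hadley} + {Knoll, Spruce}: 38 + 64 = 102
  … (7 splits in total)
Best: vehicle 1 Alder → Knoll → Alder = 26; vehicle 2 Alder → Larch → Hadley → Spruce → Alder = 72; combined 98.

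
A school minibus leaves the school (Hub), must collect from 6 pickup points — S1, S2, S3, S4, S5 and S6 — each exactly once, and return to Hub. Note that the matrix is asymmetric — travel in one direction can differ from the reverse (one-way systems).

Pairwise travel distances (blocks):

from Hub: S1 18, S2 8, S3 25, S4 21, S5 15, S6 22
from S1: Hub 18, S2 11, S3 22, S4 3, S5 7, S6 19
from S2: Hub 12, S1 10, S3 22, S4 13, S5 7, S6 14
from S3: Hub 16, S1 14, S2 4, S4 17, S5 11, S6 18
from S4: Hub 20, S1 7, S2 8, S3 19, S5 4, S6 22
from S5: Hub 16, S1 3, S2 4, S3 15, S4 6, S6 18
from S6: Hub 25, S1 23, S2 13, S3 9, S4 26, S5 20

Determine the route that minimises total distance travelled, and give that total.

Minimum total distance: 68 blocks.

Hub→S1→S2→S3→S4→S5→S6→Hub: 18+11+22+17+4+18+25 = 115
Hub→S1→S2→S3→S4→S6→S5→Hub: 18+11+22+17+22+20+16 = 126
Hub→S1→S2→S3→S5→S4→S6→Hub: 18+11+22+11+6+22+25 = 115
Hub→S1→S2→S3→S5→S6→S4→Hub: 18+11+22+11+18+26+20 = 126
Hub→S1→S2→S3→S6→S4→S5→Hub: 18+11+22+18+26+4+16 = 115
Hub→S1→S2→S3→S6→S5→S4→Hub: 18+11+22+18+20+6+20 = 115
Hub→S1→S2→S4→S3→S5→S6→Hub: 18+11+13+19+11+18+25 = 115
Hub→S1→S2→S4→S3→S6→S5→Hub: 18+11+13+19+18+20+16 = 115
… (712 more)
Hub→S1→S4→S5→S2→S6→S3→Hub: 18+3+4+4+14+9+16 = 68  ← best
The minimum is 68.
One optimal route: Hub → S1 → S4 → S5 → S2 → S6 → S3 → Hub.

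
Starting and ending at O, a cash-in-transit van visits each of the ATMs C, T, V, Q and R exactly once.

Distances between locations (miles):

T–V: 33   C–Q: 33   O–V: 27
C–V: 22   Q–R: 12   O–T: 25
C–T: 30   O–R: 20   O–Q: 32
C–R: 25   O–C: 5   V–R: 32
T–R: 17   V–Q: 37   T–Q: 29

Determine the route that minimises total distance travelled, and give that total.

O - C - T - V - Q - R - O: 5+30+33+37+12+20 = 137
O - C - T - V - R - Q - O: 5+30+33+32+12+32 = 144
O - C - T - Q - V - R - O: 5+30+29+37+32+20 = 153
O - C - T - Q - R - V - O: 5+30+29+12+32+27 = 135
O - C - T - R - V - Q - O: 5+30+17+32+37+32 = 153
O - C - T - R - Q - V - O: 5+30+17+12+37+27 = 128
O - C - V - T - Q - R - O: 5+22+33+29+12+20 = 121
O - C - V - T - R - Q - O: 5+22+33+17+12+32 = 121
O - C - V - Q - T - R - O: 5+22+37+29+17+20 = 130
O - C - V - Q - R - T - O: 5+22+37+12+17+25 = 118
O - C - V - R - T - Q - O: 5+22+32+17+29+32 = 137
O - C - V - R - Q - T - O: 5+22+32+12+29+25 = 125
O - C - Q - T - V - R - O: 5+33+29+33+32+20 = 152
O - C - Q - T - R - V - O: 5+33+29+17+32+27 = 143
… (46 more)
The minimum is 118.
One optimal route: O → C → V → Q → R → T → O (or its reverse).

Minimum total distance: 118 miles.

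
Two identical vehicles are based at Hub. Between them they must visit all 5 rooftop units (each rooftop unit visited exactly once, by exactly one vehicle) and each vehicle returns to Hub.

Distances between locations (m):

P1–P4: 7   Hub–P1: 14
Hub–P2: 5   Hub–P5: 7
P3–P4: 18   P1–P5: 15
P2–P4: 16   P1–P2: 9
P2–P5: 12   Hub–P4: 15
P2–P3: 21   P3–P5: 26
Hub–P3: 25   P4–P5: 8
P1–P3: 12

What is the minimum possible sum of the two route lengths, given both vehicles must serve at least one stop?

There are 2^4 − 1 = 15 ways to divide the 5 stops into two non-empty groups. For each, the best each vehicle can do is its own shortest tour through its group:
  {P1} + {P2, P3, P4, P5}: 28 + 59 = 87
  {P2} + {P1, P3, P4, P5}: 10 + 59 = 69
  {P1, P2} + {P3, P4, P5}: 28 + 58 = 86
  {P3} + {P1, P2, P4, P5}: 50 + 36 = 86
  {P1, P3} + {P2, P4, P5}: 51 + 36 = 87
  {P2, P3} + {P1, P4, P5}: 51 + 36 = 87
  … (15 splits in total)
Best: vehicle 1 Hub → P2 → Hub = 10; vehicle 2 Hub → P1 → P3 → P4 → P5 → Hub = 59; combined 69.

Minimum combined distance: 69 m.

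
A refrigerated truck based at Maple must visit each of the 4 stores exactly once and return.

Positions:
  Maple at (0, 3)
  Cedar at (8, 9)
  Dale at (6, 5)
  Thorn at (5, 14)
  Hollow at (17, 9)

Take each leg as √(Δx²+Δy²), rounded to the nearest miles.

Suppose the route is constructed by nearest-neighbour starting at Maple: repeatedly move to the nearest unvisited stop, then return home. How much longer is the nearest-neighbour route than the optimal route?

Maple: Dale=6, Cedar=10, Thorn=12, Hollow=18 ⇒ Dale
Dale: Cedar=4, Thorn=9, Hollow=12 ⇒ Cedar
Cedar: Thorn=6, Hollow=9 ⇒ Thorn
Thorn: Hollow=13 ⇒ Hollow
NN route Maple → Dale → Cedar → Thorn → Hollow → Maple costs 47.
Optimal: Maple → Dale → Cedar → Hollow → Thorn → Maple costs 44 (by enumerating all 12 distinct tours).
Excess = 47 − 44 = 3.

The nearest-neighbour route is 3 miles longer than optimal.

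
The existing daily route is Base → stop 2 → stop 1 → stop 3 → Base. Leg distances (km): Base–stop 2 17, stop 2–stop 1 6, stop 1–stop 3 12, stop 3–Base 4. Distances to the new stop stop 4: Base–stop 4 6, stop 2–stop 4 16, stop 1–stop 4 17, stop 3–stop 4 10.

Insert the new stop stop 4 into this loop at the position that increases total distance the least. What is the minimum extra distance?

Adding 5 km by placing stop 4 on the Base–stop 2 leg.

Insertion cost between consecutive stops i–j is d(i,stop 4) + d(stop 4,j) − d(i,j):
  between Base and stop 2: 6 + 16 − 17 = 5
  between stop 2 and stop 1: 16 + 17 − 6 = 27
  between stop 1 and stop 3: 17 + 10 − 12 = 15
  between stop 3 and Base: 10 + 6 − 4 = 12
Cheapest insertion is between Base and stop 2, adding 5.
New total = 39 + 5 = 44.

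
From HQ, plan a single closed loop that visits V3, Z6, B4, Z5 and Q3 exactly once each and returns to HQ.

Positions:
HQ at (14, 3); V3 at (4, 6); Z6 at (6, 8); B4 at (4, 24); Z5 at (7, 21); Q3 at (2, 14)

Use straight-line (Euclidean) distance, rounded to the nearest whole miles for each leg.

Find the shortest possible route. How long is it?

53 miles — the shortest possible round trip.

There are 60 distinct closed tours to check (reversals are equivalent).
HQ - V3 - Z6 - B4 - Z5 - Q3 - HQ: 10+3+16+4+9+16 = 58
HQ - V3 - Z6 - B4 - Q3 - Z5 - HQ: 10+3+16+10+9+19 = 67
HQ - V3 - Z6 - Z5 - B4 - Q3 - HQ: 10+3+13+4+10+16 = 56
HQ - V3 - Z6 - Z5 - Q3 - B4 - HQ: 10+3+13+9+10+23 = 68
HQ - V3 - Z6 - Q3 - B4 - Z5 - HQ: 10+3+7+10+4+19 = 53
HQ - V3 - Z6 - Q3 - Z5 - B4 - HQ: 10+3+7+9+4+23 = 56
HQ - V3 - B4 - Z6 - Z5 - Q3 - HQ: 10+18+16+13+9+16 = 82
HQ - V3 - B4 - Z6 - Q3 - Z5 - HQ: 10+18+16+7+9+19 = 79
HQ - V3 - B4 - Z5 - Z6 - Q3 - HQ: 10+18+4+13+7+16 = 68
HQ - V3 - B4 - Z5 - Q3 - Z6 - HQ: 10+18+4+9+7+9 = 57
HQ - V3 - B4 - Q3 - Z6 - Z5 - HQ: 10+18+10+7+13+19 = 77
HQ - V3 - B4 - Q3 - Z5 - Z6 - HQ: 10+18+10+9+13+9 = 69
HQ - V3 - Z5 - Z6 - B4 - Q3 - HQ: 10+15+13+16+10+16 = 80
HQ - V3 - Z5 - Z6 - Q3 - B4 - HQ: 10+15+13+7+10+23 = 78
… (46 more)
The minimum is 53.
One optimal route: HQ → V3 → Z6 → Q3 → B4 → Z5 → HQ (or its reverse).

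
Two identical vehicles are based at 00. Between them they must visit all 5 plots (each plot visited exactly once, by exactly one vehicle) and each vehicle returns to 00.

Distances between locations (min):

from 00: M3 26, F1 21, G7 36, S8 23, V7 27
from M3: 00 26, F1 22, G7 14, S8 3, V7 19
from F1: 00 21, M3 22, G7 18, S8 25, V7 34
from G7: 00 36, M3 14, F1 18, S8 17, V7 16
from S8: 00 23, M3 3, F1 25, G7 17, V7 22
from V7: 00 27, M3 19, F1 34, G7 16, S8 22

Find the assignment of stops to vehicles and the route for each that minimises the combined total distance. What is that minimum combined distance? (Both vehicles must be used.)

Check every non-empty split of the stops between the two vehicles; for each half take its own optimal tour:
  {M3} + {F1, G7, S8, V7}: 52 + 100 = 152
  {F1} + {M3, G7, S8, V7}: 42 + 83 = 125
  {M3, F1} + {G7, S8, V7}: 69 + 83 = 152
  {G7} + {M3, F1, S8, V7}: 72 + 95 = 167
  {M3, G7} + {F1, S8, V7}: 76 + 95 = 171
  {F1, G7} + {M3, S8, V7}: 75 + 72 = 147
  … (15 splits in total)
Best: vehicle 1 00 → F1 → 00 = 42; vehicle 2 00 → S8 → M3 → G7 → V7 → 00 = 83; combined 125.

Minimum combined distance: 125 min.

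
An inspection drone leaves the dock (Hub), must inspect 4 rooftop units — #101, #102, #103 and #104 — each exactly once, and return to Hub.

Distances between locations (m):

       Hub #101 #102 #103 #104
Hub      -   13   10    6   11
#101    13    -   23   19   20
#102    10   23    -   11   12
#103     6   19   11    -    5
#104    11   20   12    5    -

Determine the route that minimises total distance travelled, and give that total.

Hub→#101→#102→#103→#104→Hub: 13+23+11+5+11 = 63
Hub→#101→#102→#104→#103→Hub: 13+23+12+5+6 = 59
Hub→#101→#103→#102→#104→Hub: 13+19+11+12+11 = 66
Hub→#101→#103→#104→#102→Hub: 13+19+5+12+10 = 59
Hub→#101→#104→#102→#103→Hub: 13+20+12+11+6 = 62
Hub→#101→#104→#103→#102→Hub: 13+20+5+11+10 = 59
Hub→#102→#101→#103→#104→Hub: 10+23+19+5+11 = 68
Hub→#102→#101→#104→#103→Hub: 10+23+20+5+6 = 64
Hub→#102→#103→#101→#104→Hub: 10+11+19+20+11 = 71
Hub→#102→#104→#101→#103→Hub: 10+12+20+19+6 = 67
Hub→#103→#101→#102→#104→Hub: 6+19+23+12+11 = 71
Hub→#103→#102→#101→#104→Hub: 6+11+23+20+11 = 71
The minimum is 59.
One optimal route: Hub → #101 → #102 → #104 → #103 → Hub (or its reverse).

Minimum total distance: 59 m.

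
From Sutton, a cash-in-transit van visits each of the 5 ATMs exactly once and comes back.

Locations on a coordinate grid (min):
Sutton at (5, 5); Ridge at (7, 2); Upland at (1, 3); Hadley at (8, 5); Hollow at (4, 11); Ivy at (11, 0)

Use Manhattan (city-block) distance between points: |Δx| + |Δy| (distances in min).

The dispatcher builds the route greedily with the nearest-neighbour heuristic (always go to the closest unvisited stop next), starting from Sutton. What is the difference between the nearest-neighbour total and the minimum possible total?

Sutton: Hadley=3, Ridge=5, Upland=6, Hollow=7, Ivy=11 ⇒ Hadley
Hadley: Ridge=4, Ivy=8, Upland=9, Hollow=10 ⇒ Ridge
Ridge: Ivy=6, Upland=7, Hollow=12 ⇒ Ivy
Ivy: Upland=13, Hollow=18 ⇒ Upland
Upland: Hollow=11 ⇒ Hollow
NN route Sutton → Hadley → Ridge → Ivy → Upland → Hollow → Sutton costs 44.
Optimal: Sutton → Hadley → Ivy → Ridge → Upland → Hollow → Sutton costs 42 (by enumerating all 60 distinct tours).
Excess = 44 − 42 = 2.

2 min longer than the optimal tour.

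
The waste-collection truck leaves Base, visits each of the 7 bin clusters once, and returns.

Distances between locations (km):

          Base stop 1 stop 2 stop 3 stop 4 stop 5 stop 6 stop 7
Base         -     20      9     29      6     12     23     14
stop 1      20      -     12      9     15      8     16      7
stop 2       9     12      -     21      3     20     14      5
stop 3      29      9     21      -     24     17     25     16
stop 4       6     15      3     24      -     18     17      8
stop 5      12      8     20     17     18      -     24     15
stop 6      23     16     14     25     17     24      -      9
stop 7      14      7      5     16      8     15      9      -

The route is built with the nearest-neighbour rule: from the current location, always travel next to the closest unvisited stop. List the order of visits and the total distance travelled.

Total distance 94 km via the nearest-neighbour route Base → stop 4 → stop 2 → stop 7 → stop 1 → stop 5 → stop 3 → stop 6 → Base.

Base → [stop 4:6 / stop 2:9 / stop 5:12 / stop 7:14 / stop 1:20 / stop 6:23 / stop 3:29] → stop 4 (6)
stop 4 → [stop 2:3 / stop 7:8 / stop 1:15 / stop 6:17 / stop 5:18 / stop 3:24] → stop 2 (3)
stop 2 → [stop 7:5 / stop 1:12 / stop 6:14 / stop 5:20 / stop 3:21] → stop 7 (5)
stop 7 → [stop 1:7 / stop 6:9 / stop 5:15 / stop 3:16] → stop 1 (7)
stop 1 → [stop 5:8 / stop 3:9 / stop 6:16] → stop 5 (8)
stop 5 → [stop 3:17 / stop 6:24] → stop 3 (17)
stop 3 → [stop 6:25] → stop 6 (25)
Return stop 6→Base: 23.
Total = 6 + 3 + 5 + 7 + 8 + 17 + 25 + 23 = 94.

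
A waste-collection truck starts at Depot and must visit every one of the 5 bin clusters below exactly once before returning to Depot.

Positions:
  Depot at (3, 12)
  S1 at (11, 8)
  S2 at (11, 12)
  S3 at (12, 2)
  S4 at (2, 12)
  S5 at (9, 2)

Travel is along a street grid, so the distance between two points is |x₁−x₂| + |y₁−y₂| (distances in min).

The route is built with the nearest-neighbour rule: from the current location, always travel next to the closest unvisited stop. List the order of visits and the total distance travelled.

Total distance 40 min via the nearest-neighbour route Depot → S4 → S2 → S1 → S3 → S5 → Depot.

Depot → [S4:1 / S2:8 / S1:12 / S5:16 / S3:19] → S4 (1)
S4 → [S2:9 / S1:13 / S5:17 / S3:20] → S2 (9)
S2 → [S1:4 / S3:11 / S5:12] → S1 (4)
S1 → [S3:7 / S5:8] → S3 (7)
S3 → [S5:3] → S5 (3)
Return S5→Depot: 16.
Total = 1 + 9 + 4 + 7 + 3 + 16 = 40.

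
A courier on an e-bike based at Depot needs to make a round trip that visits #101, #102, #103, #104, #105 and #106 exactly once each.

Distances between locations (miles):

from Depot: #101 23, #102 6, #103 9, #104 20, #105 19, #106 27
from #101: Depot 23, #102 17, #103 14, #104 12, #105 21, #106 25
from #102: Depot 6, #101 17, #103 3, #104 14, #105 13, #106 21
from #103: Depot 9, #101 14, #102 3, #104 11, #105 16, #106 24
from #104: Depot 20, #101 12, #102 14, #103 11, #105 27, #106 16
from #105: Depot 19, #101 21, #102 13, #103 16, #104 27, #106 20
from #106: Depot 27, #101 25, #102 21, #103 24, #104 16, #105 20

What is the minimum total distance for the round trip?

There are 360 distinct closed tours to check (reversals are equivalent).
Depot-#101-#102-#103-#104-#105-#106-Depot: 23+17+3+11+27+20+27 = 128
Depot-#101-#102-#103-#104-#106-#105-Depot: 23+17+3+11+16+20+19 = 109
Depot-#101-#102-#103-#105-#104-#106-Depot: 23+17+3+16+27+16+27 = 129
Depot-#101-#102-#103-#105-#106-#104-Depot: 23+17+3+16+20+16+20 = 115
Depot-#101-#102-#103-#106-#104-#105-Depot: 23+17+3+24+16+27+19 = 129
Depot-#101-#102-#103-#106-#105-#104-Depot: 23+17+3+24+20+27+20 = 134
Depot-#101-#102-#104-#103-#105-#106-Depot: 23+17+14+11+16+20+27 = 128
Depot-#101-#102-#104-#103-#106-#105-Depot: 23+17+14+11+24+20+19 = 128
… (352 more)
Depot-#102-#103-#101-#104-#106-#105-Depot: 6+3+14+12+16+20+19 = 90  ← best
The minimum is 90.
One optimal route: Depot → #102 → #103 → #101 → #104 → #106 → #105 → Depot (or its reverse).

90 miles — the shortest possible round trip.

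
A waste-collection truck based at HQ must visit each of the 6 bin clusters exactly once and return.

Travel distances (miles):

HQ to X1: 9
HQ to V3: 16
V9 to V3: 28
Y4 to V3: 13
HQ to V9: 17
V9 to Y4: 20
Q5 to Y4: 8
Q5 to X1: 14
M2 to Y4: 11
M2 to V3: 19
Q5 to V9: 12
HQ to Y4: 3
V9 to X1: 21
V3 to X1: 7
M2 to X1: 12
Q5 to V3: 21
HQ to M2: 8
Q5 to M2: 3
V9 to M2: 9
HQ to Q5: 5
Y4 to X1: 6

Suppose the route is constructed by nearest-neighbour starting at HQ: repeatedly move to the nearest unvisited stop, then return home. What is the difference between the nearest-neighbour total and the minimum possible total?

From HQ: Y4=3, Q5=5, M2=8, X1=9, V3=16, V9=17 → choose Y4 (3).
From Y4: X1=6, Q5=8, M2=11, V3=13, V9=20 → choose X1 (6).
From X1: V3=7, M2=12, Q5=14, V9=21 → choose V3 (7).
From V3: M2=19, Q5=21, V9=28 → choose M2 (19).
From M2: Q5=3, V9=9 → choose Q5 (3).
From Q5: V9=12 → choose V9 (12).
NN route HQ → Y4 → X1 → V3 → M2 → Q5 → V9 → HQ costs 67.
Optimal: HQ → Q5 → V9 → M2 → V3 → X1 → Y4 → HQ costs 61 (by enumerating all 360 distinct tours).
Excess = 67 − 61 = 6.

Excess over optimum: 6 miles.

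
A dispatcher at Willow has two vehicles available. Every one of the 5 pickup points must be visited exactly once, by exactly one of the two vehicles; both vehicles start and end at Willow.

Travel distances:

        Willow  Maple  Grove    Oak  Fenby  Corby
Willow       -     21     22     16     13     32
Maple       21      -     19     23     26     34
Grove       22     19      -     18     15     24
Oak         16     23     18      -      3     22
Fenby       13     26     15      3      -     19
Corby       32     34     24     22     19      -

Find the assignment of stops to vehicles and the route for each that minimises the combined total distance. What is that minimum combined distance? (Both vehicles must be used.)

126 — the smallest possible combined total.

Check every non-empty split of the stops between the two vehicles; for each half take its own optimal tour:
  {Maple} + {Grove, Oak, Fenby, Corby}: 42 + 84 = 126
  {Grove} + {Maple, Oak, Fenby, Corby}: 44 + 93 = 137
  {Maple, Grove} + {Oak, Fenby, Corby}: 62 + 70 = 132
  {Oak} + {Maple, Grove, Fenby, Corby}: 32 + 96 = 128
  {Maple, Oak} + {Grove, Fenby, Corby}: 60 + 78 = 138
  {Grove, Oak} + {Maple, Fenby, Corby}: 56 + 87 = 143
  … (15 splits in total)
Best: vehicle 1 Willow → Maple → Willow = 42; vehicle 2 Willow → Grove → Corby → Oak → Fenby → Willow = 84; combined 126.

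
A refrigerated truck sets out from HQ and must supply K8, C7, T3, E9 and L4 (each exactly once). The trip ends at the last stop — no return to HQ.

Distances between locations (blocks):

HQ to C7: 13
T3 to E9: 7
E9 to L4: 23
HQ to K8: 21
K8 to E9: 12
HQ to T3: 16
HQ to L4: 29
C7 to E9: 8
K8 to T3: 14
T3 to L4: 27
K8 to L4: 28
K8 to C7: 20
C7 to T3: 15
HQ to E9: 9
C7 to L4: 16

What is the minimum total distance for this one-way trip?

Minimum one-way distance = 66 blocks.

There are 5! = 120 possible orderings.
HQ → K8 → C7 → T3 → E9 → L4: 21+20+15+7+23 = 86
HQ → K8 → C7 → T3 → L4 → E9: 21+20+15+27+23 = 106
HQ → K8 → C7 → E9 → T3 → L4: 21+20+8+7+27 = 83
HQ → K8 → C7 → E9 → L4 → T3: 21+20+8+23+27 = 99
HQ → K8 → C7 → L4 → T3 → E9: 21+20+16+27+7 = 91
HQ → K8 → C7 → L4 → E9 → T3: 21+20+16+23+7 = 87
HQ → K8 → T3 → C7 → E9 → L4: 21+14+15+8+23 = 81
HQ → K8 → T3 → C7 → L4 → E9: 21+14+15+16+23 = 89
HQ → K8 → T3 → E9 → C7 → L4: 21+14+7+8+16 = 66
HQ → K8 → T3 → E9 → L4 → C7: 21+14+7+23+16 = 81
HQ → K8 → T3 → L4 → C7 → E9: 21+14+27+16+8 = 86
HQ → K8 → T3 → L4 → E9 → C7: 21+14+27+23+8 = 93
HQ → K8 → E9 → C7 → T3 → L4: 21+12+8+15+27 = 83
HQ → K8 → E9 → C7 → L4 → T3: 21+12+8+16+27 = 84
… (106 more)
The minimum is 66.
One shortest path: HQ → K8 → T3 → E9 → C7 → L4.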